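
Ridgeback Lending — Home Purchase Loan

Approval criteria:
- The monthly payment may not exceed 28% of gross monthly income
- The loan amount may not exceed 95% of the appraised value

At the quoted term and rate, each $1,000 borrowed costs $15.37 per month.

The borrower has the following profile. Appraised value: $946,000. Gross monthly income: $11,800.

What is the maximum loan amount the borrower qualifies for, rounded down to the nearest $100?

$214,900

Payment cap: 28% × $11,800 = $3,304/month.
At $15.37 per $1,000, that supports 3,304/15.37 × 1,000 ≈ $214,964 → $214,900.
LTV cap: 95% × $946,000 = $898,700 → $898,700.
Binding constraint: payment-to-income.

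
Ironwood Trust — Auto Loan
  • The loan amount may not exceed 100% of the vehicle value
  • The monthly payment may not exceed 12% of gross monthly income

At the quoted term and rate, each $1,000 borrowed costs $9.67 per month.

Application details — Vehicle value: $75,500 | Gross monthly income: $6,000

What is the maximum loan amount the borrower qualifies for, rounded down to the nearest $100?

$74,400

Payment cap: 12% × $6,000 = $720/month.
At $9.67 per $1,000, that supports 720/9.67 × 1,000 ≈ $74,457 → $74,400.
LTV cap: 100% × $75,500 = $75,500 → $75,500.
Binding constraint: payment-to-income.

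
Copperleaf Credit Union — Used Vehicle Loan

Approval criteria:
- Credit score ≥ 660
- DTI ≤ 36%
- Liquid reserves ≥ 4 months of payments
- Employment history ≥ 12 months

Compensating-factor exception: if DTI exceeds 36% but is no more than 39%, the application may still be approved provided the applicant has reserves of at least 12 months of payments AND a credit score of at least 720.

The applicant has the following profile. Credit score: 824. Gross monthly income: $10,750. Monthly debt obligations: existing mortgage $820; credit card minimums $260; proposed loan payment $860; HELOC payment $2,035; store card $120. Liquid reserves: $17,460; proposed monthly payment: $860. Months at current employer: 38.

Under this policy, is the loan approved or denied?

Credit score 824 ≥ 660 (meets base)
Total debts = (820 + 260 + 860 + 2,035 + 120) = 4,095. DTI = 4,095/10,750 = 38.1% > 36% — standard DTI limit exceeded.
Reserves: 17,460 ÷ 860 = 20.3 months (meets 4-month minimum)
Employment 38 ≥ 12 months
38.1% falls in the override range (36%–39%), so the compensating-factor test applies.
Reserves 20.3 ≥ 12 months; credit score 824 ≥ 720.
Both compensating conditions met → exception applies.

Approved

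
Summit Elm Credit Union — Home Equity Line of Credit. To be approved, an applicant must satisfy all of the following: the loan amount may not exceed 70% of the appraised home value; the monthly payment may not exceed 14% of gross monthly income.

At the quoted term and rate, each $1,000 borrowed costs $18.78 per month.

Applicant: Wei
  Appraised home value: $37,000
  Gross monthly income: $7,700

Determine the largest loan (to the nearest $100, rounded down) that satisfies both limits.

Payment cap: 14% × $7,700 = $1,078/month.
At $18.78 per $1,000, that supports 1,078/18.78 × 1,000 ≈ $57,401 → $57,400.
LTV cap: 70% × $37,000 = $25,900 → $25,900.
Binding constraint: loan-to-value.

$25,900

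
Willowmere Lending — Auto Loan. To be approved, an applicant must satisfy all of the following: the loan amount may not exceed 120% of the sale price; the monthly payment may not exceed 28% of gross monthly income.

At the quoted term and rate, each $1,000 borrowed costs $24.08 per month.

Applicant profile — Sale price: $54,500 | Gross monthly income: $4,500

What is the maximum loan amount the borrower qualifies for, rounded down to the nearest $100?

$52,300

Payment cap: 28% × $4,500 = $1,260/month.
At $24.08 per $1,000, that supports 1,260/24.08 × 1,000 ≈ $52,325 → $52,300.
LTV cap: 120% × $54,500 = $65,400 → $65,400.
Binding constraint: payment-to-income.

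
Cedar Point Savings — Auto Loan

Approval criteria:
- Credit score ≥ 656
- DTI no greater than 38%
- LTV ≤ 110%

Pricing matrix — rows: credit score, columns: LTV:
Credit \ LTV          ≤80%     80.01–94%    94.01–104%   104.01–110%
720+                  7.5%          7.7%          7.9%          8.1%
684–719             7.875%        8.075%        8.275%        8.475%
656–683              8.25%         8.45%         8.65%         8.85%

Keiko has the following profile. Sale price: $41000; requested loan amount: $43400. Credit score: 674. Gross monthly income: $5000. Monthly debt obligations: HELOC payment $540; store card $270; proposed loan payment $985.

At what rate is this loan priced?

Credit score 674 ≥ 656; Total monthly debts = (540 + 270 + 985) = 1,795. DTI = 1,795/5,000 = 35.9% ≤ 38%
Loan-to-value = 43,400/41,000 = 105.9% — pass (110% max)
Score 674 is in the 656–683 band; LTV 105.9% is in the 104.01–110% band → 8.85%.

8.85%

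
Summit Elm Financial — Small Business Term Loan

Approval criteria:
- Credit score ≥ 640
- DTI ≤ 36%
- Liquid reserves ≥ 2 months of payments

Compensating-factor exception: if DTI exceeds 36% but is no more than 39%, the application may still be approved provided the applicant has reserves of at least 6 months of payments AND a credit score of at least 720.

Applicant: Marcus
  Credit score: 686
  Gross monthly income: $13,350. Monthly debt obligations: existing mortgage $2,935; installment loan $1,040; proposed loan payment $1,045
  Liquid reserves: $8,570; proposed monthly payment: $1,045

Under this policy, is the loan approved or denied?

Denied

Credit score 686 ≥ 640 (meets base)
Total debts = (2,935 + 1,040 + 1,045) = 5,020. DTI = 5,020/13,350 = 37.6% > 36% — standard DTI limit exceeded.
Liquid reserves cover 8,570/1,045 = 8.2 months — ≥ 2 required
DTI 37.6% is within the 36%–39% exception band; checking compensating factors.
Override check — reserves: 8.2 mo (ok); score: 686 (below 720).
Compensating-factor requirement not fully met.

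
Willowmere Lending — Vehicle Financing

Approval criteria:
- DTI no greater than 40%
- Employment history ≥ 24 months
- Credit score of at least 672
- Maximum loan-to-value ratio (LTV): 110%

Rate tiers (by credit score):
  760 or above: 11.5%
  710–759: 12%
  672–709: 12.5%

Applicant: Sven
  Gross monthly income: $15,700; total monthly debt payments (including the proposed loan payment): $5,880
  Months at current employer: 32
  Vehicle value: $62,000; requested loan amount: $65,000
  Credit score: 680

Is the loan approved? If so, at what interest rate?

Approved at 12.5%

Credit score 680 ≥ 672 (meets minimum)
Debt-to-income = 5,880/15,700 = 37.5% — meets 40% limit
LTV = 65,000/62,000 = 104.8% ≤ 110%
Employment 32 ≥ 24 months
All requirements met. Score 680 falls in the 672–709 tier → 12.5%.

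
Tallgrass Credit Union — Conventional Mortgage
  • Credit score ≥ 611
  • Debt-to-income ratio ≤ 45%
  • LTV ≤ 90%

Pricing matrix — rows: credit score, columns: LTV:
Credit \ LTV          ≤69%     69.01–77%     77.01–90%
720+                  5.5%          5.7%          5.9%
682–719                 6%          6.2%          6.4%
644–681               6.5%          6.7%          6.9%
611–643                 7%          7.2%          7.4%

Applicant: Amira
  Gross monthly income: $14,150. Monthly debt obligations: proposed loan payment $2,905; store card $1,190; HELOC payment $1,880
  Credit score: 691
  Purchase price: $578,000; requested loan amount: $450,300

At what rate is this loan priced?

Credit score 691 ≥ 611; Total monthly debts = (2,905 + 1,190 + 1,880) = 5,975. DTI = 5,975/14,150 = 42.2% ≤ 45%
LTV: 450,300 ÷ 578,000 = 77.9%, within 90% cap
Score 691 is in the 682–719 band; LTV 77.9% is in the 77.01–90% band → 6.4%.

6.4%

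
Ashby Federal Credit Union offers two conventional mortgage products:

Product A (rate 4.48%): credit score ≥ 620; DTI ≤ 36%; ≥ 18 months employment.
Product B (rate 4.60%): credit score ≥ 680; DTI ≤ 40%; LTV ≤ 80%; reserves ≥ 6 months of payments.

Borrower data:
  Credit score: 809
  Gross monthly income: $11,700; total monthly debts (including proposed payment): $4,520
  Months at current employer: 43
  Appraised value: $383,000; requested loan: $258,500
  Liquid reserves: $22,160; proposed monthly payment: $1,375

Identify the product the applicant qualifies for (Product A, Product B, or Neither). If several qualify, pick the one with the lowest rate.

DTI = 4,520/11,700 = 38.6%.
LTV = 258,500/383,000 = 67.5%.
Reserves = 22,160/1,375 = 16.1 months.
Product A: score 809 ≥ 620; DTI 38.6% > 36%; employment 43 ≥ 18 mo → does not qualify.
Product B: score 809 ≥ 680; DTI 38.6% ≤ 40%; LTV 67.5% ≤ 80%; reserves 16.1 ≥ 6 mo → qualifies.

Product B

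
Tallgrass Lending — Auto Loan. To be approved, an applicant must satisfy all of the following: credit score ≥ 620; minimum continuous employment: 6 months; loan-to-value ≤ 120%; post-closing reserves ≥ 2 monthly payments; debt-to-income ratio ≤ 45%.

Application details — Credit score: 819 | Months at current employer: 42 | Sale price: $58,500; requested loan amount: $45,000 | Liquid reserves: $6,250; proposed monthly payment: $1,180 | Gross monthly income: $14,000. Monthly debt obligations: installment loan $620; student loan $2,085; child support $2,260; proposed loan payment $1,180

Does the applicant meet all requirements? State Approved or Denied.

Credit score 819 ≥ 620 (meets)
Employment 42 ≥ 6 months
LTV: 45,000 ÷ 58,500 = 76.9%, within 120% cap
Liquid reserves cover 6,250/1,180 = 5.3 months — ≥ 2 required
Total monthly debts = (620 + 2,085 + 2,260 + 1,180) = 6,145. DTI = 6,145/14,000 = 43.9% ≤ 45%
All criteria satisfied.

Approved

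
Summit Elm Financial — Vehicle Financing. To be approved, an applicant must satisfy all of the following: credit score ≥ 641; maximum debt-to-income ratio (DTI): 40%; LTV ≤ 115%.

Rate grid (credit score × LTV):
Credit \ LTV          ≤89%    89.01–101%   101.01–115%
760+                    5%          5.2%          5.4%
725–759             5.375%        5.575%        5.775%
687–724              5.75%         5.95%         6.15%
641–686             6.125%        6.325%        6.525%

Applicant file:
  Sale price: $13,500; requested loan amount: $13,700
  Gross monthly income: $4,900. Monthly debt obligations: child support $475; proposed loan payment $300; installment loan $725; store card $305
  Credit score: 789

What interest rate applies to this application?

Credit score 789 ≥ 641; Total monthly debts = (475 + 300 + 725 + 305) = 1,805. DTI = 1,805/4,900 = 36.8% ≤ 40%
Loan-to-value = 13,700/13,500 = 101.5% — pass (115% max)
Credit 789 → row 760+; LTV 101.5% → column 101.01–115%. Grid cell → 5.4%.

5.4%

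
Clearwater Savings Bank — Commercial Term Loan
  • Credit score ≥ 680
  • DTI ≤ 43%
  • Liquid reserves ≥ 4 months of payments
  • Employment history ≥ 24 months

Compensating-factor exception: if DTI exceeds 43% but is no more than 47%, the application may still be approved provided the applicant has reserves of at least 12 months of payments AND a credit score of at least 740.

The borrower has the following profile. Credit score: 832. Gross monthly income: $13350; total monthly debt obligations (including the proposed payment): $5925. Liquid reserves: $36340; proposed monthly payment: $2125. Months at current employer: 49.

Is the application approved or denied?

Approved

Credit score 832 ≥ 680 (meets base)
DTI: 5,925 ÷ 13,350 = 44.4%, over the 43% base limit.
Reserves = 36,340/2,125 = 17.1 months ≥ 4
Employment 49 ≥ 24 months
DTI 44.4% is within the 43%–47% exception band; checking compensating factors.
Override check — reserves: 17.1 mo (ok); score: 832 (ok).
Both compensating conditions met → exception applies.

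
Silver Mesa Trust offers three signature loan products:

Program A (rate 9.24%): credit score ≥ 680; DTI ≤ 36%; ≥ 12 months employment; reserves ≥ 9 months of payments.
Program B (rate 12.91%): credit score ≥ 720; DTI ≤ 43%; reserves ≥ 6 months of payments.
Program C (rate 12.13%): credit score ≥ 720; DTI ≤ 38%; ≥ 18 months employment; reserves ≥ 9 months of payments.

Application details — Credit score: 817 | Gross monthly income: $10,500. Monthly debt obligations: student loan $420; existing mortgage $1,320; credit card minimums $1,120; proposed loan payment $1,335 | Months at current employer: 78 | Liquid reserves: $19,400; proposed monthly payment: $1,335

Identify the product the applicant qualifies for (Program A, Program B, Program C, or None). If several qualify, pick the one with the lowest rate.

Program B

Total debts = (420 + 1,320 + 1,120 + 1,335) = 4,195; DTI = 4,195/10,500 = 40%.
Reserves = 19,400/1,335 = 14.5 months.
Program A: score 817 ≥ 680; DTI 40% > 36%; employment 78 ≥ 12 mo; reserves 14.5 ≥ 9 mo → does not qualify.
Program B: score 817 ≥ 720; DTI 40% ≤ 43%; reserves 14.5 ≥ 6 mo → qualifies.
Program C: score 817 ≥ 720; DTI 40% > 38%; employment 78 ≥ 18 mo; reserves 14.5 ≥ 9 mo → does not qualify.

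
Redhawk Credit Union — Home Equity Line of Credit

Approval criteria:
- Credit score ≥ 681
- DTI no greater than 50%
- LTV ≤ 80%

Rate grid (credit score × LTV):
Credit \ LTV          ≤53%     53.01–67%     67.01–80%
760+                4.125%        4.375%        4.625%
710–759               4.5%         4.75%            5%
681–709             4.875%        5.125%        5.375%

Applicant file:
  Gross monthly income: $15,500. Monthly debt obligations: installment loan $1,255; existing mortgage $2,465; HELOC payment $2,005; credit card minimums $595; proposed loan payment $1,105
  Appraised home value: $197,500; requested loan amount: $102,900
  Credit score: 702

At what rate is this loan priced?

4.875%

Credit score 702 ≥ 681; Total monthly debts = (1,255 + 2,465 + 2,005 + 595 + 1,105) = 7,425. DTI: 7,425 ÷ 15,500 = 47.9%, within the 50% cap
Loan-to-value = 102,900/197,500 = 52.1% — pass (80% max)
Credit 702 → row 681–709; LTV 52.1% → column ≤53%. Grid cell → 4.875%.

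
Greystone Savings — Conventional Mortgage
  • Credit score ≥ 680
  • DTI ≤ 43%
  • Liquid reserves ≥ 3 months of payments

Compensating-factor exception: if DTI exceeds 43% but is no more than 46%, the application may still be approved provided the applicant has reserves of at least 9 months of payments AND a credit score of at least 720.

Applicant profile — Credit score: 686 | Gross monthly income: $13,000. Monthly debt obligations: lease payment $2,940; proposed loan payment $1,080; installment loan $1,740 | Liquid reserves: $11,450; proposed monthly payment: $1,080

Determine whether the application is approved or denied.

Denied

Credit score 686 ≥ 680 (meets base)
Total debts = (2,940 + 1,080 + 1,740) = 5,760. DTI: 5,760 ÷ 13,000 = 44.3%, over the 43% base limit.
Reserves = 11,450/1,080 = 10.6 months ≥ 3
DTI 44.3% is within the 43%–46% exception band; checking compensating factors.
Reserves 10.6 ≥ 9 months; credit score 686 < 720.
Compensating-factor requirement not fully met.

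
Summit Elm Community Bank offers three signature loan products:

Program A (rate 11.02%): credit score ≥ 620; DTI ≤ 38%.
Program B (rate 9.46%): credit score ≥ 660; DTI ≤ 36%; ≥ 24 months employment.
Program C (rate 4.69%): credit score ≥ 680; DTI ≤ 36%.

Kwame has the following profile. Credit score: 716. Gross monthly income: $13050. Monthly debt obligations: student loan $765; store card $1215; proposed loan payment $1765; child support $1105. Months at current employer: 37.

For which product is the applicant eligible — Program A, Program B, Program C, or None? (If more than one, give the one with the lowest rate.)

Program A

Total debts = (765 + 1,215 + 1,765 + 1,105) = 4,850; DTI = 4,850/13,050 = 37.2%.
Program A: score 716 ≥ 620; DTI 37.2% ≤ 38% → qualifies.
Program B: score 716 ≥ 660; DTI 37.2% > 36%; employment 37 ≥ 24 mo → does not qualify.
Program C: score 716 ≥ 680; DTI 37.2% > 36% → does not qualify.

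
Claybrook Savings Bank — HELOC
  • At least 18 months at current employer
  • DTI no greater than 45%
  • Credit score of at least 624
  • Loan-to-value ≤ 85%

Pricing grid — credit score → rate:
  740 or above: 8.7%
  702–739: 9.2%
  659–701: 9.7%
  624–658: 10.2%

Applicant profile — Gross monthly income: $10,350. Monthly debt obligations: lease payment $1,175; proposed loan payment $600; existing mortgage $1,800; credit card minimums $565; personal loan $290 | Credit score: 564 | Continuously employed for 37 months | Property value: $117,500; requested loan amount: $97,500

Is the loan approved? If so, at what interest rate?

Credit score 564 < 624 (below minimum)
Employment 37 ≥ 18 months
Total monthly debts = (1,175 + 600 + 1,800 + 565 + 290) = 4,430. DTI: 4,430 ÷ 10,350 = 42.8%, within the 45% cap
LTV: 97,500 ÷ 117,500 = 83%, within 85% cap
Not all requirements met → denied.

Denied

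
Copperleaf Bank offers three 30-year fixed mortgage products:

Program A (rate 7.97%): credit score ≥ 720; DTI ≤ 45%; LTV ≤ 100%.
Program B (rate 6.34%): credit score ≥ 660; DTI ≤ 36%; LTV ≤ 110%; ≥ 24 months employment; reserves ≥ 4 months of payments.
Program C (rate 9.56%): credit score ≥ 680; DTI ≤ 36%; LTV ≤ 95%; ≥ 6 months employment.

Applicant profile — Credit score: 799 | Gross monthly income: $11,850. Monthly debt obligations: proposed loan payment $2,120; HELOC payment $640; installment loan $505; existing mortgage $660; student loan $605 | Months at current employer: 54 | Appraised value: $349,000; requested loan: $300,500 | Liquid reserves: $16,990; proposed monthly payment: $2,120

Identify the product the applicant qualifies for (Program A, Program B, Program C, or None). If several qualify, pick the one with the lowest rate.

Total debts = (2,120 + 640 + 505 + 660 + 605) = 4,530; DTI = 4,530/11,850 = 38.2%.
LTV = 300,500/349,000 = 86.1%.
Reserves = 16,990/2,120 = 8.0 months.
Program A: score 799 ≥ 720; DTI 38.2% ≤ 45%; LTV 86.1% ≤ 100% → qualifies.
Program B: score 799 ≥ 660; DTI 38.2% > 36%; LTV 86.1% ≤ 110%; employment 54 ≥ 24 mo; reserves 8.0 ≥ 4 mo → does not qualify.
Program C: score 799 ≥ 680; DTI 38.2% > 36%; LTV 86.1% ≤ 95%; employment 54 ≥ 6 mo → does not qualify.

Program A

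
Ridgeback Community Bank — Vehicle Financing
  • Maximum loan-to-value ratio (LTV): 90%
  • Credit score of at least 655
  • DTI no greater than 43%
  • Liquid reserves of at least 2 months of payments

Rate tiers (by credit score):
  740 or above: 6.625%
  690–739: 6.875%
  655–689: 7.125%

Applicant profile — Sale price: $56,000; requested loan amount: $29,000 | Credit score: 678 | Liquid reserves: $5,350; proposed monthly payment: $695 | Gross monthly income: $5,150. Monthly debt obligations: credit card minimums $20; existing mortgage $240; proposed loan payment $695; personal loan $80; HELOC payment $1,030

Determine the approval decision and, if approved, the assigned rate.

Credit score 678 ≥ 655 (meets minimum)
LTV: 29,000 ÷ 56,000 = 51.8%, within 90% cap
Total monthly debts = (20 + 240 + 695 + 80 + 1,030) = 2,065. DTI: 2,065 ÷ 5,150 = 40.1%, within the 43% cap
Reserves: 5,350 ÷ 695 = 7.7 months (meets 2-month minimum)
All requirements met. Score 678 falls in the 655–689 tier → 7.125%.

Approved at 7.125%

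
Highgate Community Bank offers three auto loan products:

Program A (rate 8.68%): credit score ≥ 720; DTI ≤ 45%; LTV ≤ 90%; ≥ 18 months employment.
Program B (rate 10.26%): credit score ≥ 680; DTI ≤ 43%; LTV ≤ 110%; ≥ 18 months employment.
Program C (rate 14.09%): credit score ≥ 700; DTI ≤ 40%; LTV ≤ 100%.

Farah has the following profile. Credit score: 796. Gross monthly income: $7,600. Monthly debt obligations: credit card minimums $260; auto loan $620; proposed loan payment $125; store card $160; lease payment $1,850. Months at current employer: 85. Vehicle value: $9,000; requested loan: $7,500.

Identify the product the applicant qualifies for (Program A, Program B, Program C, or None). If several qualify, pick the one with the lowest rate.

Program A

Total debts = (260 + 620 + 125 + 160 + 1,850) = 3,015; DTI = 3,015/7,600 = 39.7%.
LTV = 7,500/9,000 = 83.3%.
Program A: score 796 ≥ 720; DTI 39.7% ≤ 45%; LTV 83.3% ≤ 90%; employment 85 ≥ 18 mo → qualifies.
Program B: score 796 ≥ 680; DTI 39.7% ≤ 43%; LTV 83.3% ≤ 110%; employment 85 ≥ 18 mo → qualifies.
Program C: score 796 ≥ 700; DTI 39.7% ≤ 40%; LTV 83.3% ≤ 100% → qualifies.
Qualifying: Program A, Program B, Program C. Lowest rate is 8.68% → Program A.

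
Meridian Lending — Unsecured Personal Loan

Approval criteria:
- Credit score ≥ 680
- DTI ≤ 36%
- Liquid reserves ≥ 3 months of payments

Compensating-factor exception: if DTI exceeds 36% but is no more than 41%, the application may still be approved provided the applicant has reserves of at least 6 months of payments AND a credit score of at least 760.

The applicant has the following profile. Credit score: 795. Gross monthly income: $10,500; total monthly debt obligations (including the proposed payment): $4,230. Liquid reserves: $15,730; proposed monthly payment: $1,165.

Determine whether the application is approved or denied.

Credit score 795 ≥ 680 (meets base)
DTI: 4,230 ÷ 10,500 = 40.3%, over the 36% base limit.
Reserves = 15,730/1,165 = 13.5 months ≥ 3
40.3% falls in the override range (36%–41%), so the compensating-factor test applies.
Override check — reserves: 13.5 mo (ok); score: 795 (ok).
Both compensating conditions met → exception applies.

Approved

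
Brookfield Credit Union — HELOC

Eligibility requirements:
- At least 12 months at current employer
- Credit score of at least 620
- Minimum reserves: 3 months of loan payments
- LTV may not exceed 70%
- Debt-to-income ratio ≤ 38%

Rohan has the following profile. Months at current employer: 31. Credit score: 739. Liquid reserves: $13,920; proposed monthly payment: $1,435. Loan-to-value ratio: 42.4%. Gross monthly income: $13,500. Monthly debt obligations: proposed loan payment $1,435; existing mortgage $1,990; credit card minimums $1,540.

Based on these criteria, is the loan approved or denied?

Approved

Employment 31 ≥ 12 months
Credit score 739 ≥ 620 (meets)
Liquid reserves cover 13,920/1,435 = 9.7 months — ≥ 3 required
LTV 42.4% ≤ 70%
Total monthly debts = (1,435 + 1,990 + 1,540) = 4,965. DTI = 4,965/13,500 = 36.8% ≤ 38%
All criteria satisfied.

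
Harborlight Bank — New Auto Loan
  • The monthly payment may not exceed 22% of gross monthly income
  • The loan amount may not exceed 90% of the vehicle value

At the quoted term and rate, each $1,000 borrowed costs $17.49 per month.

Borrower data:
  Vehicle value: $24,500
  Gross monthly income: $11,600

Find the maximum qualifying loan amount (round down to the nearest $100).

$22,000

Payment cap: 22% × $11,600 = $2,552/month.
At $17.49 per $1,000, that supports 2,552/17.49 × 1,000 ≈ $145,911 → $145,900.
LTV cap: 90% × $24,500 = $22,050 → $22,000.
Binding constraint: loan-to-value.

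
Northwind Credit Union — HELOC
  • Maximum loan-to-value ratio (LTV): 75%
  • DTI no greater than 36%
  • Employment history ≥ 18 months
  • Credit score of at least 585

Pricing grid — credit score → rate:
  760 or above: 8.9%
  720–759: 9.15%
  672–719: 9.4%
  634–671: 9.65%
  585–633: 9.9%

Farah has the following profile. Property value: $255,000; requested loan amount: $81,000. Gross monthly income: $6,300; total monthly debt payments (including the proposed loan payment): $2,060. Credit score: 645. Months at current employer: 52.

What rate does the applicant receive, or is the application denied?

Approved at 9.65%

Credit score 645 ≥ 585 (meets minimum)
DTI: 2,060 ÷ 6,300 = 32.7%, within the 36% cap
Employment 52 ≥ 18 months
Loan-to-value = 81,000/255,000 = 31.8% — pass (75% max)
All requirements met. Score 645 falls in the 634–671 tier → 9.65%.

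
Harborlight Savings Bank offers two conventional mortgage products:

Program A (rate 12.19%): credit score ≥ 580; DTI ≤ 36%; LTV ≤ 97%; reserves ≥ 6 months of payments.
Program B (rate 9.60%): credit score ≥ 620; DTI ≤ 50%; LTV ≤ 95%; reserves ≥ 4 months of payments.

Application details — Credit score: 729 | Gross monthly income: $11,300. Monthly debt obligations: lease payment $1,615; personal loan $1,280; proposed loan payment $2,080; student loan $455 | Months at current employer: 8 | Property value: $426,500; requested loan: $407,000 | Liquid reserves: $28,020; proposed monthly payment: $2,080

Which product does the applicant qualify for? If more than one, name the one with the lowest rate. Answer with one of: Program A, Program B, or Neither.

Neither

Total debts = (1,615 + 1,280 + 2,080 + 455) = 5,430; DTI = 5,430/11,300 = 48.1%.
LTV = 407,000/426,500 = 95.4%.
Reserves = 28,020/2,080 = 13.5 months.
Program A: score 729 ≥ 580; DTI 48.1% > 36%; LTV 95.4% ≤ 97%; reserves 13.5 ≥ 6 mo → does not qualify.
Program B: score 729 ≥ 620; DTI 48.1% ≤ 50%; LTV 95.4% > 95%; reserves 13.5 ≥ 4 mo → does not qualify.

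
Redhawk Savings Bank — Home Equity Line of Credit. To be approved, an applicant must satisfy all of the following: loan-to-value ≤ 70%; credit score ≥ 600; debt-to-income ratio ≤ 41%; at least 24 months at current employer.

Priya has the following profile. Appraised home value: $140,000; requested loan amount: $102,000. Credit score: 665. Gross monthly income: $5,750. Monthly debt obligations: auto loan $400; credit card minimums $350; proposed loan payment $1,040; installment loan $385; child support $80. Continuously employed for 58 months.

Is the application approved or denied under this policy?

LTV = 102,000/140,000 = 72.9% > 70%
Credit score 665 ≥ 600 (meets)
Total monthly debts = (400 + 350 + 1,040 + 385 + 80) = 2,255. DTI: 2,255 ÷ 5,750 = 39.2%, within the 41% cap
Employment 58 ≥ 24 months
Fails on LTV.

Denied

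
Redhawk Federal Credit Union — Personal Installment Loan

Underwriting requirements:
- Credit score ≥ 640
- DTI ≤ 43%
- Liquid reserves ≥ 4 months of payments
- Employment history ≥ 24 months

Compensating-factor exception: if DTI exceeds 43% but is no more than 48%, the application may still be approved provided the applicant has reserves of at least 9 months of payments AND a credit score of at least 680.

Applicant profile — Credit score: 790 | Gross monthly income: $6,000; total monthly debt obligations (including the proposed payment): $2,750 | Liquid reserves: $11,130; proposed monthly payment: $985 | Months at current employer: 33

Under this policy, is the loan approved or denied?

Approved

Credit score 790 ≥ 640 (meets base)
DTI = 2,750/6,000 = 45.8% > 43% — standard DTI limit exceeded.
Reserves: 11,130 ÷ 985 = 11.3 months (meets 4-month minimum)
Employment 33 ≥ 24 months
45.8% falls in the override range (43%–48%), so the compensating-factor test applies.
Reserves 11.3 ≥ 9 months; credit score 790 ≥ 680.
Both compensating conditions met → exception applies.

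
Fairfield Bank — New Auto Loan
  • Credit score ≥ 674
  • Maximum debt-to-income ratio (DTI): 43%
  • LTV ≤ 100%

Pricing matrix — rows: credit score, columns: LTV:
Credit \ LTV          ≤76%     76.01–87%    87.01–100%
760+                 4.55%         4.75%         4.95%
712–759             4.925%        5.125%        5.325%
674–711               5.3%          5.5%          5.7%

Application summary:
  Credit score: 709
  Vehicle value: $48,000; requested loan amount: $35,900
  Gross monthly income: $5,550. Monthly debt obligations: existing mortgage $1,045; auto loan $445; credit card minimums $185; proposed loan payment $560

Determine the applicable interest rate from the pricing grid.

Credit score 709 ≥ 674; Total monthly debts = (1,045 + 445 + 185 + 560) = 2,235. Debt-to-income = 2,235/5,550 = 40.3% — meets 43% limit
LTV = 35,900/48,000 = 74.8% ≤ 100%
Score 709 is in the 674–711 band; LTV 74.8% is in the ≤76% band → 5.3%.

5.3%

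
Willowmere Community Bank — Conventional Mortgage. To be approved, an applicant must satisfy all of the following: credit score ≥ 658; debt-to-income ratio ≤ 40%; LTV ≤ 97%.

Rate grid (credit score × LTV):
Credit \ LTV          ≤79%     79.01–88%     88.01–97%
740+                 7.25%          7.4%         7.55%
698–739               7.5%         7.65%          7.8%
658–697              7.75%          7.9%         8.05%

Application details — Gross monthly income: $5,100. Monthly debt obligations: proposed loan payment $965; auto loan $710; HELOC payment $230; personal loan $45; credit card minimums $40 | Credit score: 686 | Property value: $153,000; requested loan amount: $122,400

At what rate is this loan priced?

7.9%

Credit score 686 ≥ 658; Total monthly debts = (965 + 710 + 230 + 45 + 40) = 1,990. DTI = 1,990/5,100 = 39% ≤ 40%
LTV: 122,400 ÷ 153,000 = 80%, within 97% cap
Score 686 is in the 658–697 band; LTV 80% is in the 79.01–88% band → 7.9%.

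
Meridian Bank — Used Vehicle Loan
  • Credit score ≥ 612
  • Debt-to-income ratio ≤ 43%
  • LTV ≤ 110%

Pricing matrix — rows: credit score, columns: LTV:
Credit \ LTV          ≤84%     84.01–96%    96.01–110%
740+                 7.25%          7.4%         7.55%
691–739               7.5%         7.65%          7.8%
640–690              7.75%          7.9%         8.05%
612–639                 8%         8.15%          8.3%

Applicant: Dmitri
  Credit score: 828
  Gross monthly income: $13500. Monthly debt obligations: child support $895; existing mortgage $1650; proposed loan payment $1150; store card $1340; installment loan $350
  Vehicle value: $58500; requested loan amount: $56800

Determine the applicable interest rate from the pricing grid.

7.55%

Credit score 828 ≥ 612; Total monthly debts = (895 + 1,650 + 1,150 + 1,340 + 350) = 5,385. DTI = 5,385/13,500 = 39.9% ≤ 43%
LTV: 56,800 ÷ 58,500 = 97.1%, within 110% cap
Credit 828 → row 740+; LTV 97.1% → column 96.01–110%. Grid cell → 7.55%.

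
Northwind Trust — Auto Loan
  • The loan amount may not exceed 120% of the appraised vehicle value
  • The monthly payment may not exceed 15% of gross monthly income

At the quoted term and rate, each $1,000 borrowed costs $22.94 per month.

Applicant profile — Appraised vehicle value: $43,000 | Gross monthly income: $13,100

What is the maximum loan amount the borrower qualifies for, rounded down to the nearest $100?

Payment cap: 15% × $13,100 = $1,965/month.
At $22.94 per $1,000, that supports 1,965/22.94 × 1,000 ≈ $85,658 → $85,600.
LTV cap: 120% × $43,000 = $51,600 → $51,600.
Binding constraint: loan-to-value.

$51,600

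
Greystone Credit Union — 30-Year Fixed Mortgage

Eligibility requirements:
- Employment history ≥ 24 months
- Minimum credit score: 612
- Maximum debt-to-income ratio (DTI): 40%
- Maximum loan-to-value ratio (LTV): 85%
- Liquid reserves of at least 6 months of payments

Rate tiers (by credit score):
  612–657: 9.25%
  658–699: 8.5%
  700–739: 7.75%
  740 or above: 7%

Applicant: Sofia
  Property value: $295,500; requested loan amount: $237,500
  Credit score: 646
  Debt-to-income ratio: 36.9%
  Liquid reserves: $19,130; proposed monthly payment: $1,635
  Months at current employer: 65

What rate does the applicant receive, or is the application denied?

Approved at 9.25%

Credit score 646 ≥ 612 (meets minimum)
LTV = 237,500/295,500 = 80.4% ≤ 85%
Employment 65 ≥ 24 months
Reserves: 19,130 ÷ 1,635 = 11.7 months (meets 6-month minimum)
DTI 36.9% ≤ 40%
All requirements met. Score 646 falls in the 612–657 tier → 9.25%.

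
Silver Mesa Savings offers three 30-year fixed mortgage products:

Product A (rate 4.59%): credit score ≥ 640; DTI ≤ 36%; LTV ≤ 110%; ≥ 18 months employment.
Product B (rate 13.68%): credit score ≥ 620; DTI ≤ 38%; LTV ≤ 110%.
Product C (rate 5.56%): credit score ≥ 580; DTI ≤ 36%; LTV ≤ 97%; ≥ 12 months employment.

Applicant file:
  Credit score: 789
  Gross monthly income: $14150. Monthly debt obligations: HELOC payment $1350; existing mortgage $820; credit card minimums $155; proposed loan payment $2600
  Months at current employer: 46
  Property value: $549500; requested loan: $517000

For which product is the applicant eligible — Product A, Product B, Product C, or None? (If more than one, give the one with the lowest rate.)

Product A

Total debts = (1,350 + 820 + 155 + 2,600) = 4,925; DTI = 4,925/14,150 = 34.8%.
LTV = 517,000/549,500 = 94.1%.
Product A: score 789 ≥ 640; DTI 34.8% ≤ 36%; LTV 94.1% ≤ 110%; employment 46 ≥ 18 mo → qualifies.
Product B: score 789 ≥ 620; DTI 34.8% ≤ 38%; LTV 94.1% ≤ 110% → qualifies.
Product C: score 789 ≥ 580; DTI 34.8% ≤ 36%; LTV 94.1% ≤ 97%; employment 46 ≥ 12 mo → qualifies.
Qualifying: Product A, Product B, Product C. Lowest rate is 4.59% → Product A.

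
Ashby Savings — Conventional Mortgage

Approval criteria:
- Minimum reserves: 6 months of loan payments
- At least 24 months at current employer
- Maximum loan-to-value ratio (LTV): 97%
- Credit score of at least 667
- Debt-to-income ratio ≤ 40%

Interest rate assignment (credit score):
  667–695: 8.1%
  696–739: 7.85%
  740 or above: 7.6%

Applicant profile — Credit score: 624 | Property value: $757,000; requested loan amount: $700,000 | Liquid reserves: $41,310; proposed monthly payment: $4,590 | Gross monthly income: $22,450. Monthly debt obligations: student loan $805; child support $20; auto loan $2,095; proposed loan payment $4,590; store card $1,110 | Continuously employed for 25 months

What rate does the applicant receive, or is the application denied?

Credit score 624 < 667 (below minimum)
LTV: 700,000 ÷ 757,000 = 92.5%, within 97% cap
Reserves: 41,310 ÷ 4,590 = 9.0 months (meets 6-month minimum)
Employment 25 ≥ 24 months
Total monthly debts = (805 + 20 + 2,095 + 4,590 + 1,110) = 8,620. Debt-to-income = 8,620/22,450 = 38.4% — meets 40% limit
Not all requirements met → denied.

Denied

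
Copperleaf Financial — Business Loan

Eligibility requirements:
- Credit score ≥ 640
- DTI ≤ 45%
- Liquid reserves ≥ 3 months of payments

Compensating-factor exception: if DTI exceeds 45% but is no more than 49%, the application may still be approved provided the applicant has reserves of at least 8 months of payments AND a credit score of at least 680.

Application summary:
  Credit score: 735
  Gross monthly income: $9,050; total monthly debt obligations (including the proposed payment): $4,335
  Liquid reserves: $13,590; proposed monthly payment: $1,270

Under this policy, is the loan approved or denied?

Approved

Credit score 735 ≥ 640 (meets base)
DTI: 4,335 ÷ 9,050 = 47.9%, over the 45% base limit.
Reserves = 13,590/1,270 = 10.7 months ≥ 3
DTI 47.9% is within the 45%–49% exception band; checking compensating factors.
Reserves 10.7 ≥ 8 months; credit score 735 ≥ 680.
Both override conditions satisfied; DTI exception granted.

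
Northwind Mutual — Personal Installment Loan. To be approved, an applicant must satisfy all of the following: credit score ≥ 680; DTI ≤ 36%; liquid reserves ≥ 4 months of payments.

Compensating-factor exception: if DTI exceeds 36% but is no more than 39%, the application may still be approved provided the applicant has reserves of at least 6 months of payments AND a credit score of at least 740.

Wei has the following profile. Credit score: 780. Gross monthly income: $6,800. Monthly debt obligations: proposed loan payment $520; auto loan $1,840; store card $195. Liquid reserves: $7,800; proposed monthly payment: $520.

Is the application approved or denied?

Approved

Credit score 780 ≥ 680 (meets base)
Total debts = (520 + 1,840 + 195) = 2,555. DTI = 2,555/6,800 = 37.6% > 36% — standard DTI limit exceeded.
Reserves = 7,800/520 = 15.0 months ≥ 4
DTI 37.6% is within the 36%–39% exception band; checking compensating factors.
Reserves 15.0 ≥ 6 months; credit score 780 ≥ 740.
Both compensating conditions met → exception applies.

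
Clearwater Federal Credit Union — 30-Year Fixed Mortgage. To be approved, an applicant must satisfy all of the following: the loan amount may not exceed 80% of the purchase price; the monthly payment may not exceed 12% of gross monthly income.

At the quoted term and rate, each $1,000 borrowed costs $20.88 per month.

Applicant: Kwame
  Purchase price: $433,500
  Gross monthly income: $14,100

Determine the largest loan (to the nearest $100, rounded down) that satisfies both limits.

Payment cap: 12% × $14,100 = $1,692/month.
At $20.88 per $1,000, that supports 1,692/20.88 × 1,000 ≈ $81,034 → $81,000.
LTV cap: 80% × $433,500 = $346,800 → $346,800.
Binding constraint: payment-to-income.

$81,000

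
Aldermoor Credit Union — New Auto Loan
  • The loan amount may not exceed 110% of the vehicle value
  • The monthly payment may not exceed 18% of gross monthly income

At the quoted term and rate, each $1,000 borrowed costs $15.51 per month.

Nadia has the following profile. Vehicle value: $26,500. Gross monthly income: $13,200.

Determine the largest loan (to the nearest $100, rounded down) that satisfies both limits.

Payment cap: 18% × $13,200 = $2,376/month.
At $15.51 per $1,000, that supports 2,376/15.51 × 1,000 ≈ $153,191 → $153,100.
LTV cap: 110% × $26,500 = $29,150 → $29,100.
Binding constraint: loan-to-value.

$29,100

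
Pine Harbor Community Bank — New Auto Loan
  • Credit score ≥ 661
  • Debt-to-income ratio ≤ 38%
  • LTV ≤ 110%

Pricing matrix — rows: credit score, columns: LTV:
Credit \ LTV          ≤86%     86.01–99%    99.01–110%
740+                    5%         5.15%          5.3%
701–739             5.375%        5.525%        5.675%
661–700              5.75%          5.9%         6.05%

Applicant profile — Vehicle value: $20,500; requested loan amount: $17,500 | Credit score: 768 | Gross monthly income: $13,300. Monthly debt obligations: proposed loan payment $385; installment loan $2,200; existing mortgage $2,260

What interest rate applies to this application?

Credit score 768 ≥ 661; Total monthly debts = (385 + 2,200 + 2,260) = 4,845. DTI: 4,845 ÷ 13,300 = 36.4%, within the 38% cap
LTV = 17,500/20,500 = 85.4% ≤ 110%
Row: 768 falls in 740+. Column: 85.4% falls in ≤86%. Rate = 5%.

5%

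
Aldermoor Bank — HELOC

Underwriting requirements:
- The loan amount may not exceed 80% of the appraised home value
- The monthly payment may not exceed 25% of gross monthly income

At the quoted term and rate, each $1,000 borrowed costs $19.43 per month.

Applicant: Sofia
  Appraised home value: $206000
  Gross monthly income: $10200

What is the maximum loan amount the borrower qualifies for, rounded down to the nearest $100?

Payment cap: 25% × $10,200 = $2,550/month.
At $19.43 per $1,000, that supports 2,550/19.43 × 1,000 ≈ $131,240 → $131,200.
LTV cap: 80% × $206,000 = $164,800 → $164,800.
Binding constraint: payment-to-income.

$131,200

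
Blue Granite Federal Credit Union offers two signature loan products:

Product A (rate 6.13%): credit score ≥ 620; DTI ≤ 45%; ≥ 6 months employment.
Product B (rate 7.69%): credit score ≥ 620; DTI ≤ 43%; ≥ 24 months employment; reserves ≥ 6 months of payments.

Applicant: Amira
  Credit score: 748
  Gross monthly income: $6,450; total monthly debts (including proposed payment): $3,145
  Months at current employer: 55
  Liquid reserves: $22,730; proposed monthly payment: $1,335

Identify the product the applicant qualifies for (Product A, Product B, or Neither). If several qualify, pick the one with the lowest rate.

Neither

DTI = 3,145/6,450 = 48.8%.
Reserves = 22,730/1,335 = 17.0 months.
Product A: score 748 ≥ 620; DTI 48.8% > 45%; employment 55 ≥ 6 mo → does not qualify.
Product B: score 748 ≥ 620; DTI 48.8% > 43%; employment 55 ≥ 24 mo; reserves 17.0 ≥ 6 mo → does not qualify.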